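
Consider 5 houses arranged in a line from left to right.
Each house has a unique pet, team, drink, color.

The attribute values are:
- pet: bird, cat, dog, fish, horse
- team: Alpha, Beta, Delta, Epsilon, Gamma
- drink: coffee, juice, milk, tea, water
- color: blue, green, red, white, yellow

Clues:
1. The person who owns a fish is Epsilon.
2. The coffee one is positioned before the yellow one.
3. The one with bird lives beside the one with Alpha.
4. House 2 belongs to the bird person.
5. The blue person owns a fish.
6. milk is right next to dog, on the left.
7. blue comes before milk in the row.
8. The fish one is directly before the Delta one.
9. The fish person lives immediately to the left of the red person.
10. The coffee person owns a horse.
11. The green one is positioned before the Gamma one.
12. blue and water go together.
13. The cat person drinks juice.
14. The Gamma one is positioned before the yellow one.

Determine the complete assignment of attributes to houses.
Solution:

House | Pet | Team | Drink | Color
----------------------------------
  1   | fish | Epsilon | water | blue
  2   | bird | Delta | milk | red
  3   | dog | Alpha | tea | green
  4   | horse | Gamma | coffee | white
  5   | cat | Beta | juice | yellow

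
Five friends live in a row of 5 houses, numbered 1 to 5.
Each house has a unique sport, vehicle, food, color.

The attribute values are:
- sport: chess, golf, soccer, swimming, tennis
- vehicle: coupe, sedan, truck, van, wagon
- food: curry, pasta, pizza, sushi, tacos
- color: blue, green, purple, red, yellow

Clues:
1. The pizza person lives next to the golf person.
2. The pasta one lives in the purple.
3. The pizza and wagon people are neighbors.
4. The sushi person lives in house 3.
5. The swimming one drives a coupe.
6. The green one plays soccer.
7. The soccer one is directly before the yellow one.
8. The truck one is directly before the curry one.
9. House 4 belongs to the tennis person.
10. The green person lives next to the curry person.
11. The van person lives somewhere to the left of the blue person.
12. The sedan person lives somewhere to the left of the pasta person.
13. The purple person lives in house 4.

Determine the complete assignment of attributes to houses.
Solution:

House | Sport | Vehicle | Food | Color
--------------------------------------
  1   | soccer | truck | pizza | green
  2   | golf | wagon | curry | yellow
  3   | chess | sedan | sushi | red
  4   | tennis | van | pasta | purple
  5   | swimming | coupe | tacos | blue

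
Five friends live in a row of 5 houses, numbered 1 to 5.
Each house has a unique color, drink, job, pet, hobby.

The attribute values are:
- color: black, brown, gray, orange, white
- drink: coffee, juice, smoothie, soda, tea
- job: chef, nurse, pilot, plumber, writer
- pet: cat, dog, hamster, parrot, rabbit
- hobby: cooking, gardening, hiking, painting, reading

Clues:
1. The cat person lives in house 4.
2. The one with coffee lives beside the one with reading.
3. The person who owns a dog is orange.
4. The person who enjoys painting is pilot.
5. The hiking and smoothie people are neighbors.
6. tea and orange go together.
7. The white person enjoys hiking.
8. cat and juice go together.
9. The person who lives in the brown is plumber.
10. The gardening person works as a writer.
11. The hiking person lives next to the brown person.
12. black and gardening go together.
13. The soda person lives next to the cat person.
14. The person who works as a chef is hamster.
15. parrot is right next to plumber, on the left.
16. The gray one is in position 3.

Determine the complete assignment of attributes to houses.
Solution:

House | Color | Drink | Job | Pet | Hobby
-----------------------------------------
  1   | white | coffee | nurse | parrot | hiking
  2   | brown | smoothie | plumber | rabbit | reading
  3   | gray | soda | chef | hamster | cooking
  4   | black | juice | writer | cat | gardening
  5   | orange | tea | pilot | dog | painting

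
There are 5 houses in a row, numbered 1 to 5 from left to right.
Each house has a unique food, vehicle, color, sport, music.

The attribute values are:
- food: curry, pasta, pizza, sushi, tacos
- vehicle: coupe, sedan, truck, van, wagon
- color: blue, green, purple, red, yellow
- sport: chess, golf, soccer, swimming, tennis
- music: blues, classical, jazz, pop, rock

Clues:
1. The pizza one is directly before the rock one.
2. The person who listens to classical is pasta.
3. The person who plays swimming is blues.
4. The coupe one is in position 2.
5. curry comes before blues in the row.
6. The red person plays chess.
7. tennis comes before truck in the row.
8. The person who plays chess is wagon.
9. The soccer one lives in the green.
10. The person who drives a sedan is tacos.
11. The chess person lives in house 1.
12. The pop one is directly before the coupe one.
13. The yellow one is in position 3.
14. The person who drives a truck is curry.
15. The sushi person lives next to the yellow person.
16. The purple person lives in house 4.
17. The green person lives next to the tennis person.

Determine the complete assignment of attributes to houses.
Solution:

House | Food | Vehicle | Color | Sport | Music
----------------------------------------------
  1   | pizza | wagon | red | chess | pop
  2   | sushi | coupe | green | soccer | rock
  3   | pasta | van | yellow | tennis | classical
  4   | curry | truck | purple | golf | jazz
  5   | tacos | sedan | blue | swimming | blues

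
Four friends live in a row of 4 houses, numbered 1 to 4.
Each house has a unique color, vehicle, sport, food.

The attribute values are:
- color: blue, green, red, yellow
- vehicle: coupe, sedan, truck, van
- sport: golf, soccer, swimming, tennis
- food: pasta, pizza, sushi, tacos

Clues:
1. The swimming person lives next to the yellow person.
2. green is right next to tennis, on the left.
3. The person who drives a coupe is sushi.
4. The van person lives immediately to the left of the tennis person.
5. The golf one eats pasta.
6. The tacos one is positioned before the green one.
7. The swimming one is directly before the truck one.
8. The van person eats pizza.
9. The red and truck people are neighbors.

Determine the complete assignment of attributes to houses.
Solution:

House | Color | Vehicle | Sport | Food
--------------------------------------
  1   | red | sedan | swimming | tacos
  2   | yellow | truck | golf | pasta
  3   | green | van | soccer | pizza
  4   | blue | coupe | tennis | sushi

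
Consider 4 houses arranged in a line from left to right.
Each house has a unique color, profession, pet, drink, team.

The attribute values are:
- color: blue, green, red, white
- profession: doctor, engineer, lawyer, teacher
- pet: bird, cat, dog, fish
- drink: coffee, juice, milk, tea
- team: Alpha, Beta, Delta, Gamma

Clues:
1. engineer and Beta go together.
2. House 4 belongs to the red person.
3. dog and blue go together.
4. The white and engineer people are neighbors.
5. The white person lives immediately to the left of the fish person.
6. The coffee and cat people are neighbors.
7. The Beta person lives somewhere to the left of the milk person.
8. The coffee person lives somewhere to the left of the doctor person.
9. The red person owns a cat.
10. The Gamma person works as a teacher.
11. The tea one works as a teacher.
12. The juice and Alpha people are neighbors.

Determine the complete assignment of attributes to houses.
Solution:

House | Color | Profession | Pet | Drink | Team
-----------------------------------------------
  1   | white | teacher | bird | tea | Gamma
  2   | green | engineer | fish | juice | Beta
  3   | blue | lawyer | dog | coffee | Alpha
  4   | red | doctor | cat | milk | Delta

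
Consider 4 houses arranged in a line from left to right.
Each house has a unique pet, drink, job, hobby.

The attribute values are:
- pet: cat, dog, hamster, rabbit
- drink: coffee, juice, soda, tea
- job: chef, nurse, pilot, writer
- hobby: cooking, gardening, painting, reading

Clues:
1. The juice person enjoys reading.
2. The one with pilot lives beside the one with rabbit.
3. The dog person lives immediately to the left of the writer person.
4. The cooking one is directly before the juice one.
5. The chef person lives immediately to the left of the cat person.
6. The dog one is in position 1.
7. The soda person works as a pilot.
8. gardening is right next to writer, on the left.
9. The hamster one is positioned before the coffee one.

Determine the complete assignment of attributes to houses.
Solution:

House | Pet | Drink | Job | Hobby
---------------------------------
  1   | dog | soda | pilot | gardening
  2   | rabbit | tea | writer | cooking
  3   | hamster | juice | chef | reading
  4   | cat | coffee | nurse | painting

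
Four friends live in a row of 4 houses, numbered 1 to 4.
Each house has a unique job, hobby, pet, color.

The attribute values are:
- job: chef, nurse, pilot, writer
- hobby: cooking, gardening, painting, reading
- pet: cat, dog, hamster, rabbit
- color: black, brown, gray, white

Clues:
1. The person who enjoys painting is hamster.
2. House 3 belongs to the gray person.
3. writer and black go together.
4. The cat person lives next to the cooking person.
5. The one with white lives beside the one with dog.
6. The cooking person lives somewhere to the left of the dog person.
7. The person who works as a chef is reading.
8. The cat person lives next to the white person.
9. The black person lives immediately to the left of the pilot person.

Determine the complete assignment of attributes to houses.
Solution:

House | Job | Hobby | Pet | Color
---------------------------------
  1   | writer | gardening | cat | black
  2   | pilot | cooking | rabbit | white
  3   | chef | reading | dog | gray
  4   | nurse | painting | hamster | brown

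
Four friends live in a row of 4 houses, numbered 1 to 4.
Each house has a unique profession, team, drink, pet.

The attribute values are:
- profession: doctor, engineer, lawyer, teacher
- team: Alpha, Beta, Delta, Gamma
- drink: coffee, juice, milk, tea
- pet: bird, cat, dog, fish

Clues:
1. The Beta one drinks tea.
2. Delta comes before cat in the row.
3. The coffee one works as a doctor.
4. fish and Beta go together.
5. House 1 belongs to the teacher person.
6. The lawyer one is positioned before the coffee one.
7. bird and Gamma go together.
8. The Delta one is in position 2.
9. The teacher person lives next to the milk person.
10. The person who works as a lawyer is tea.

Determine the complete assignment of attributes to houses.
Solution:

House | Profession | Team | Drink | Pet
---------------------------------------
  1   | teacher | Gamma | juice | bird
  2   | engineer | Delta | milk | dog
  3   | lawyer | Beta | tea | fish
  4   | doctor | Alpha | coffee | cat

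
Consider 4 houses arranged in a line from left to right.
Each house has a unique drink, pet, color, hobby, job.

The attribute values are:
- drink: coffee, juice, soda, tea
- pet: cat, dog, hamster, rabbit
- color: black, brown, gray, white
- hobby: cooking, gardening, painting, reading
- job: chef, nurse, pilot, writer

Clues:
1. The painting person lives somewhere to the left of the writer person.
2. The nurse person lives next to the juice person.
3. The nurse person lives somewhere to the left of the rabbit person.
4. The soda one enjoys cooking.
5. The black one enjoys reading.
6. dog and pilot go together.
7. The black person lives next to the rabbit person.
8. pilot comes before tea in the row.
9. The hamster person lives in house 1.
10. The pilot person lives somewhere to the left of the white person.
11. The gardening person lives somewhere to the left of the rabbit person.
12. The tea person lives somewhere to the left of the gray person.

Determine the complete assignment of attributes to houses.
Solution:

House | Drink | Pet | Color | Hobby | Job
-----------------------------------------
  1   | coffee | hamster | brown | gardening | nurse
  2   | juice | dog | black | reading | pilot
  3   | tea | rabbit | white | painting | chef
  4   | soda | cat | gray | cooking | writer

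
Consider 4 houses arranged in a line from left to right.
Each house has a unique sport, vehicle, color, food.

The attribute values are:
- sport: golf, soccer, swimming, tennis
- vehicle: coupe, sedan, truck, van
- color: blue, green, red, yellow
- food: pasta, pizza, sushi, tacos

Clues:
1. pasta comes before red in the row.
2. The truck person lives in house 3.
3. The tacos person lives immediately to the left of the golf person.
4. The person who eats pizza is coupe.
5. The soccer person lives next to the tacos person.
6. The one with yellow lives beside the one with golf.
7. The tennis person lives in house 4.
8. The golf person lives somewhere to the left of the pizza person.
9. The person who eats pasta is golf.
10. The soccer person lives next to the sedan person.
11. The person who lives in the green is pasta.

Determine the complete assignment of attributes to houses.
Solution:

House | Sport | Vehicle | Color | Food
--------------------------------------
  1   | soccer | van | blue | sushi
  2   | swimming | sedan | yellow | tacos
  3   | golf | truck | green | pasta
  4   | tennis | coupe | red | pizza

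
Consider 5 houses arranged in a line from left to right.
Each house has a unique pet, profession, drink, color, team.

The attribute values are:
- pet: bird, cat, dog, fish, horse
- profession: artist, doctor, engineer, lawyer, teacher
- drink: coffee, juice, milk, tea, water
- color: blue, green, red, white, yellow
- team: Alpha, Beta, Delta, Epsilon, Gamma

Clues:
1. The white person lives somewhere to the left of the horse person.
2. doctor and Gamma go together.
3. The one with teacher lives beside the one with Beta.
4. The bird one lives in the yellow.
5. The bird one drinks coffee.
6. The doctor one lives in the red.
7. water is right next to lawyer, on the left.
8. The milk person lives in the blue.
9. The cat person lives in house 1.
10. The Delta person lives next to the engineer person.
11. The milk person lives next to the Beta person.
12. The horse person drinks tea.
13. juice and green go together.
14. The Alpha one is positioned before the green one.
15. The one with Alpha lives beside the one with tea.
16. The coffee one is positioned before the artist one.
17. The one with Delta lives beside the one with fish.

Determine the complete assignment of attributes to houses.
Solution:

House | Pet | Profession | Drink | Color | Team
-----------------------------------------------
  1   | cat | teacher | milk | blue | Delta
  2   | fish | engineer | water | white | Beta
  3   | bird | lawyer | coffee | yellow | Alpha
  4   | horse | doctor | tea | red | Gamma
  5   | dog | artist | juice | green | Epsilon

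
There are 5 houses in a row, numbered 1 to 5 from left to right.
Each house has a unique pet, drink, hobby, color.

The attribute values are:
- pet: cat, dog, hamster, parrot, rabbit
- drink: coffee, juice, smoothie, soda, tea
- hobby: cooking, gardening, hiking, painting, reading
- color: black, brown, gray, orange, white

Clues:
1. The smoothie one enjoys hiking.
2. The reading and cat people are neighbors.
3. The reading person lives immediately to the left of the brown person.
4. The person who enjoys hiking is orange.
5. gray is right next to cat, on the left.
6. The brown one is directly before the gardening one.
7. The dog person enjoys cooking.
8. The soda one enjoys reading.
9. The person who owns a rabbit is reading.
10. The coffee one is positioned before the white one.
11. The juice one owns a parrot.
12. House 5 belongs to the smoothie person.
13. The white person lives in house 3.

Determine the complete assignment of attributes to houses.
Solution:

House | Pet | Drink | Hobby | Color
-----------------------------------
  1   | rabbit | soda | reading | gray
  2   | cat | coffee | painting | brown
  3   | parrot | juice | gardening | white
  4   | dog | tea | cooking | black
  5   | hamster | smoothie | hiking | orange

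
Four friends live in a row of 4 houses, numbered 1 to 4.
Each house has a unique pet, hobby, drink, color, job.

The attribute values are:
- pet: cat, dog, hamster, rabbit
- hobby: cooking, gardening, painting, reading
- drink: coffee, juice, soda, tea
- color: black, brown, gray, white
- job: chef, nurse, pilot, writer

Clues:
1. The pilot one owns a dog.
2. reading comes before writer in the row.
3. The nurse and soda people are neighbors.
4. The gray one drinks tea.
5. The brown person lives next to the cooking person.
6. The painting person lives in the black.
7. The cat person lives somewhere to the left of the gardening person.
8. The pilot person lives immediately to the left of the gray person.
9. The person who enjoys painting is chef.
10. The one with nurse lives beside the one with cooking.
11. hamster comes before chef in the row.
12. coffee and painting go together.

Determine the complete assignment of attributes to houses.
Solution:

House | Pet | Hobby | Drink | Color | Job
-----------------------------------------
  1   | cat | reading | juice | brown | nurse
  2   | dog | cooking | soda | white | pilot
  3   | hamster | gardening | tea | gray | writer
  4   | rabbit | painting | coffee | black | chef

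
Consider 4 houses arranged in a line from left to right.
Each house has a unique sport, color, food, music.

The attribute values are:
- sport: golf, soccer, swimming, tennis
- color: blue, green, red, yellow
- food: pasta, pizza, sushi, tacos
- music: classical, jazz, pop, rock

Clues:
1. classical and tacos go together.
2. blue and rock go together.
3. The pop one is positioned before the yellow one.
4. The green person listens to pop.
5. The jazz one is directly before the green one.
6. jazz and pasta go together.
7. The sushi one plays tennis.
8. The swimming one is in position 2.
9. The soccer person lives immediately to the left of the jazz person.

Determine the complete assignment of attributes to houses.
Solution:

House | Sport | Color | Food | Music
------------------------------------
  1   | soccer | blue | pizza | rock
  2   | swimming | red | pasta | jazz
  3   | tennis | green | sushi | pop
  4   | golf | yellow | tacos | classical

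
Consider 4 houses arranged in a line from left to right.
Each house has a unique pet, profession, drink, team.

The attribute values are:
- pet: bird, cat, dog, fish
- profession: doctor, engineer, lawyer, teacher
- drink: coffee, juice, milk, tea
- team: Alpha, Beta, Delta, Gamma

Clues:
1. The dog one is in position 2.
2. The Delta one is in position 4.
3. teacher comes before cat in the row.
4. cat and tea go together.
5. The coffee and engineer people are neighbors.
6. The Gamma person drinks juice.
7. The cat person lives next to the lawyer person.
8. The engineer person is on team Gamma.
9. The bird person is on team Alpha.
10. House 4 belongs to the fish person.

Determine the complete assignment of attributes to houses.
Solution:

House | Pet | Profession | Drink | Team
---------------------------------------
  1   | bird | teacher | coffee | Alpha
  2   | dog | engineer | juice | Gamma
  3   | cat | doctor | tea | Beta
  4   | fish | lawyer | milk | Delta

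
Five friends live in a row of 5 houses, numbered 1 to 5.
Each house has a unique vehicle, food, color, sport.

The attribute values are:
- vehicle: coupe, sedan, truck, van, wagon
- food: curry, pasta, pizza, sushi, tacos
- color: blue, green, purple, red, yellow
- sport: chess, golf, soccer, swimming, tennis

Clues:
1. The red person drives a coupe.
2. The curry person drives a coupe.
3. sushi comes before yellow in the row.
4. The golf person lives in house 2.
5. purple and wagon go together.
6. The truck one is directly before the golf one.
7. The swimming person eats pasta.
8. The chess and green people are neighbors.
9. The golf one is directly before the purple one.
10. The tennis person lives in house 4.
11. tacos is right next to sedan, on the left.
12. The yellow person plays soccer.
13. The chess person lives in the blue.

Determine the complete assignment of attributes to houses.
Solution:

House | Vehicle | Food | Color | Sport
--------------------------------------
  1   | truck | tacos | blue | chess
  2   | sedan | sushi | green | golf
  3   | wagon | pasta | purple | swimming
  4   | coupe | curry | red | tennis
  5   | van | pizza | yellow | soccer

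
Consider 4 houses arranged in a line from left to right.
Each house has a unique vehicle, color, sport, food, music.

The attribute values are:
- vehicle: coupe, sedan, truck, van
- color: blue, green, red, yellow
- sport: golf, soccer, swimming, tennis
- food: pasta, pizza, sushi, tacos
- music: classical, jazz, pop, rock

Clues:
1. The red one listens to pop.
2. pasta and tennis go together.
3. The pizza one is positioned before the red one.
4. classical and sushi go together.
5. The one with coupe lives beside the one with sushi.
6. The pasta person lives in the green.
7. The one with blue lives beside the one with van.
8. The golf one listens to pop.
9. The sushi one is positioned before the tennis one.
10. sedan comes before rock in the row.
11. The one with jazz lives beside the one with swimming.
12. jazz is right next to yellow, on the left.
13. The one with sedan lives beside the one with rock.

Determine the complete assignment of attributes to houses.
Solution:

House | Vehicle | Color | Sport | Food | Music
----------------------------------------------
  1   | coupe | blue | soccer | pizza | jazz
  2   | van | yellow | swimming | sushi | classical
  3   | sedan | red | golf | tacos | pop
  4   | truck | green | tennis | pasta | rock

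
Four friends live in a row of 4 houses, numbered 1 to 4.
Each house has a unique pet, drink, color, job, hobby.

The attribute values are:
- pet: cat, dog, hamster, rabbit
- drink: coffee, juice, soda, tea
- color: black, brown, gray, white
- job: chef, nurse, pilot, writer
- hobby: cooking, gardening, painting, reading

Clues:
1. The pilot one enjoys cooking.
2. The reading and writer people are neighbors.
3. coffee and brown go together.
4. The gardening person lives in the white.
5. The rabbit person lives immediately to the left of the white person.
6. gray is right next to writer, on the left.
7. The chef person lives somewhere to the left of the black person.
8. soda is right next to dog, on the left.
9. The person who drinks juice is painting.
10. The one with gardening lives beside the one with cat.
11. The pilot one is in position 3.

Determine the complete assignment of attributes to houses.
Solution:

House | Pet | Drink | Color | Job | Hobby
-----------------------------------------
  1   | rabbit | soda | gray | chef | reading
  2   | dog | tea | white | writer | gardening
  3   | cat | coffee | brown | pilot | cooking
  4   | hamster | juice | black | nurse | painting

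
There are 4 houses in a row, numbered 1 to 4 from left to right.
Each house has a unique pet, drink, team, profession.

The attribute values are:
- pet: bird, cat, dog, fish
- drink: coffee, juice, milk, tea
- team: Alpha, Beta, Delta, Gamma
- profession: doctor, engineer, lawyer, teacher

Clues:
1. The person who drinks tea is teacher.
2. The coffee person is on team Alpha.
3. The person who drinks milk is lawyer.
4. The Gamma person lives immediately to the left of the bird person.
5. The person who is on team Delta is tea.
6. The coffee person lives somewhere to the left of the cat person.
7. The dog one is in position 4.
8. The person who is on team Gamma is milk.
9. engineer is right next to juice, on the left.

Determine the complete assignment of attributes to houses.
Solution:

House | Pet | Drink | Team | Profession
---------------------------------------
  1   | fish | milk | Gamma | lawyer
  2   | bird | coffee | Alpha | engineer
  3   | cat | juice | Beta | doctor
  4   | dog | tea | Delta | teacher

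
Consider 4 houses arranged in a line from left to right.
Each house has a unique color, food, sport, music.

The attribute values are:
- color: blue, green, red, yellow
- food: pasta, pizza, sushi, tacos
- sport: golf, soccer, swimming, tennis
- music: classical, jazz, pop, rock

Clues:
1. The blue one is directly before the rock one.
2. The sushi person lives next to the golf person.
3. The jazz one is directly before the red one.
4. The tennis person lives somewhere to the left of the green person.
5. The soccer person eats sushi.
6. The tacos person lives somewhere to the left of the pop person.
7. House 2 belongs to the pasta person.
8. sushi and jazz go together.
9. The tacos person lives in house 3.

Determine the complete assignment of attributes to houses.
Solution:

House | Color | Food | Sport | Music
------------------------------------
  1   | blue | sushi | soccer | jazz
  2   | red | pasta | golf | rock
  3   | yellow | tacos | tennis | classical
  4   | green | pizza | swimming | pop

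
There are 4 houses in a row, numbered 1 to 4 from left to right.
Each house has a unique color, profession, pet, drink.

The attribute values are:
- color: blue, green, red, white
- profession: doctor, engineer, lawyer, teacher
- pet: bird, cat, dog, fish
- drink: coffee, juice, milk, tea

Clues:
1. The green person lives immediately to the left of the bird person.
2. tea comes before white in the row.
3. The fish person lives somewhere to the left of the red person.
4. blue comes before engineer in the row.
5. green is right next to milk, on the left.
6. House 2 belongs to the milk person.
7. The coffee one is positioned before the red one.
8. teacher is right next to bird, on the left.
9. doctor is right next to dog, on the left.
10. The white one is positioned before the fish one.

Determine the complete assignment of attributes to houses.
Solution:

House | Color | Profession | Pet | Drink
----------------------------------------
  1   | green | teacher | cat | tea
  2   | white | lawyer | bird | milk
  3   | blue | doctor | fish | coffee
  4   | red | engineer | dog | juice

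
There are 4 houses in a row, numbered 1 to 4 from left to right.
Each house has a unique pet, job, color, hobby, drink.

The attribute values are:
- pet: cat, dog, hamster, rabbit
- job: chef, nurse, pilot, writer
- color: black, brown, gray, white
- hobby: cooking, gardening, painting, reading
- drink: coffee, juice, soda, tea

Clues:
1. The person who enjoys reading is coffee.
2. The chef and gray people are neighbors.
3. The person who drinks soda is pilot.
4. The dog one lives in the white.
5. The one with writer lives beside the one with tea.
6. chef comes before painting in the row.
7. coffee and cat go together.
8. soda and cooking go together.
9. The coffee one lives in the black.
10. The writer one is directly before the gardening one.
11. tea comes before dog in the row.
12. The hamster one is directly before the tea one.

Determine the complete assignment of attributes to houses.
Solution:

House | Pet | Job | Color | Hobby | Drink
-----------------------------------------
  1   | cat | chef | black | reading | coffee
  2   | hamster | writer | gray | painting | juice
  3   | rabbit | nurse | brown | gardening | tea
  4   | dog | pilot | white | cooking | soda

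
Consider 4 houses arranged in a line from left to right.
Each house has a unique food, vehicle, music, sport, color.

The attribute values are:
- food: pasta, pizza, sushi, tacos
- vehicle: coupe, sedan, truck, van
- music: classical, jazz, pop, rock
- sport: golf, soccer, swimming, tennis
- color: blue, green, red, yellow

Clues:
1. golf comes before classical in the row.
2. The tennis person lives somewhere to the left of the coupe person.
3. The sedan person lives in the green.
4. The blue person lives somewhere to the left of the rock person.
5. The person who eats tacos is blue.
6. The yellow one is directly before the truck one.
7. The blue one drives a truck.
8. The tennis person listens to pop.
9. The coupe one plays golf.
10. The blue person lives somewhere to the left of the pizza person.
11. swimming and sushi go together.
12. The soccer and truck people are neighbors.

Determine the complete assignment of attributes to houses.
Solution:

House | Food | Vehicle | Music | Sport | Color
----------------------------------------------
  1   | pasta | van | jazz | soccer | yellow
  2   | tacos | truck | pop | tennis | blue
  3   | pizza | coupe | rock | golf | red
  4   | sushi | sedan | classical | swimming | green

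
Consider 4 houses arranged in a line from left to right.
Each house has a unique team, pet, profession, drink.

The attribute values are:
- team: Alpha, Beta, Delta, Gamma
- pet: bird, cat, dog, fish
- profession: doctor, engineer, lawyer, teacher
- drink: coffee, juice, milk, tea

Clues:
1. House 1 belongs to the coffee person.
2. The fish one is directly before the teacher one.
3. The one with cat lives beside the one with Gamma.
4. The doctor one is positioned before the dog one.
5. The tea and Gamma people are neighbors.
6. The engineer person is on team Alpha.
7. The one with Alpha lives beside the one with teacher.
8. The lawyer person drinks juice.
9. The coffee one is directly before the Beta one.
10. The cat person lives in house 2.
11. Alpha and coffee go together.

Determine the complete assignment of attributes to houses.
Solution:

House | Team | Pet | Profession | Drink
---------------------------------------
  1   | Alpha | fish | engineer | coffee
  2   | Beta | cat | teacher | tea
  3   | Gamma | bird | doctor | milk
  4   | Delta | dog | lawyer | juice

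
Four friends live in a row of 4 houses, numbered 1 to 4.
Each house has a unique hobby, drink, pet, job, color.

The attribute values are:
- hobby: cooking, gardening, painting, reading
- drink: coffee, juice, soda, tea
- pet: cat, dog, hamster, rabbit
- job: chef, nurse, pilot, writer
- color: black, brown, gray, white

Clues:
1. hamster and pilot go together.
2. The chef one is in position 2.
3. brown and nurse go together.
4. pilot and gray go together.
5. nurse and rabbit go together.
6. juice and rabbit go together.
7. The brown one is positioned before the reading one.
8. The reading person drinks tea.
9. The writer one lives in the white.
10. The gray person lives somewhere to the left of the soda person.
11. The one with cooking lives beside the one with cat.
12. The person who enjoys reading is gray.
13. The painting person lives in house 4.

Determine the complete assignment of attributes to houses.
Solution:

House | Hobby | Drink | Pet | Job | Color
-----------------------------------------
  1   | cooking | juice | rabbit | nurse | brown
  2   | gardening | coffee | cat | chef | black
  3   | reading | tea | hamster | pilot | gray
  4   | painting | soda | dog | writer | white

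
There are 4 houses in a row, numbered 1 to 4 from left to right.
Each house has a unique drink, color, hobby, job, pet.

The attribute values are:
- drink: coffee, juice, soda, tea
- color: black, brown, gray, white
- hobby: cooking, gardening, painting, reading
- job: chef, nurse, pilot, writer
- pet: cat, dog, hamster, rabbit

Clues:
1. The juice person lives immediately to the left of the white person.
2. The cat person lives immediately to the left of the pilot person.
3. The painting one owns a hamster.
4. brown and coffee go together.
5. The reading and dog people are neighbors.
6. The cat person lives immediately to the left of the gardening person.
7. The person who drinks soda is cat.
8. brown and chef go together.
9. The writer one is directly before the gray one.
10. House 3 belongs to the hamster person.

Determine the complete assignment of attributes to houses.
Solution:

House | Drink | Color | Hobby | Job | Pet
-----------------------------------------
  1   | soda | black | reading | writer | cat
  2   | juice | gray | gardening | pilot | dog
  3   | tea | white | painting | nurse | hamster
  4   | coffee | brown | cooking | chef | rabbit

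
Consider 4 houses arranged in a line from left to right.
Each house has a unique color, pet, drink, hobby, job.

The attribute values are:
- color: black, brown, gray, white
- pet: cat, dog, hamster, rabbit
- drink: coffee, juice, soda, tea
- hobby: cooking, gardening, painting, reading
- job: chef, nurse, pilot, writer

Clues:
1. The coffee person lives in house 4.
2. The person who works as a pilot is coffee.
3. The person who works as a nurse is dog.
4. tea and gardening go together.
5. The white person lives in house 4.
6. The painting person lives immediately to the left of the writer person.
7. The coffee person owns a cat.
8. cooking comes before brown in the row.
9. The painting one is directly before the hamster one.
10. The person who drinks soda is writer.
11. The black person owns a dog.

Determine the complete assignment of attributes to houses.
Solution:

House | Color | Pet | Drink | Hobby | Job
-----------------------------------------
  1   | black | dog | juice | painting | nurse
  2   | gray | hamster | soda | cooking | writer
  3   | brown | rabbit | tea | gardening | chef
  4   | white | cat | coffee | reading | pilot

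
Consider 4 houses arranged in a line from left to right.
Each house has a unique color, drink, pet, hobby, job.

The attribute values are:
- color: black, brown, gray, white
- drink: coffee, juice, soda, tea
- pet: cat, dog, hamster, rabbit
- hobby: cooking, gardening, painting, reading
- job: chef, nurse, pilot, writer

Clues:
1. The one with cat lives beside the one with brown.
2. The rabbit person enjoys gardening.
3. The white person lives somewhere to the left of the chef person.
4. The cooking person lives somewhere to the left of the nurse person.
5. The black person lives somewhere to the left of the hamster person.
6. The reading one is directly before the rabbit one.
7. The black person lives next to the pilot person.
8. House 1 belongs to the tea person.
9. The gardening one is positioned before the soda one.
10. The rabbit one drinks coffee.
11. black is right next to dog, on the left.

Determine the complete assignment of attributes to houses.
Solution:

House | Color | Drink | Pet | Hobby | Job
-----------------------------------------
  1   | black | tea | cat | cooking | writer
  2   | brown | juice | dog | reading | pilot
  3   | white | coffee | rabbit | gardening | nurse
  4   | gray | soda | hamster | painting | chef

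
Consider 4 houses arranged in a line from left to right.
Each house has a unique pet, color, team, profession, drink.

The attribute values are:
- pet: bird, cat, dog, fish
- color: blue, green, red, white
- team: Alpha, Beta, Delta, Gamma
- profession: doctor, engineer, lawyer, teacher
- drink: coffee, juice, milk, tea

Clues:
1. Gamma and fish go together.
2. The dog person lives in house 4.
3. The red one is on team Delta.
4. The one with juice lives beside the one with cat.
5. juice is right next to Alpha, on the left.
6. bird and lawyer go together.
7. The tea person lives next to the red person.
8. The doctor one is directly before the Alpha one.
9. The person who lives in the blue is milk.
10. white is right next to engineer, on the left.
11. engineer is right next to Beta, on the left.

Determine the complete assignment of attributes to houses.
Solution:

House | Pet | Color | Team | Profession | Drink
-----------------------------------------------
  1   | fish | white | Gamma | doctor | juice
  2   | cat | blue | Alpha | engineer | milk
  3   | bird | green | Beta | lawyer | tea
  4   | dog | red | Delta | teacher | coffee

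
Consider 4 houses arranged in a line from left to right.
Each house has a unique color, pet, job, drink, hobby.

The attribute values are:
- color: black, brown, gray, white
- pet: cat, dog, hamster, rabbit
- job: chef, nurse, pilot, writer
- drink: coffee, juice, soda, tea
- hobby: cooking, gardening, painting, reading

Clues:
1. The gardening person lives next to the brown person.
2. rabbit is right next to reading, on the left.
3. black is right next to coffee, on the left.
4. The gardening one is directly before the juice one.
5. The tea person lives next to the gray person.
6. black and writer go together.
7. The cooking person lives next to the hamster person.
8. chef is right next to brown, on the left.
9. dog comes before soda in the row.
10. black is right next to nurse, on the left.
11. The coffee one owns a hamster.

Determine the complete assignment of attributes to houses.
Solution:

House | Color | Pet | Job | Drink | Hobby
-----------------------------------------
  1   | black | dog | writer | tea | cooking
  2   | gray | hamster | nurse | coffee | painting
  3   | white | rabbit | chef | soda | gardening
  4   | brown | cat | pilot | juice | reading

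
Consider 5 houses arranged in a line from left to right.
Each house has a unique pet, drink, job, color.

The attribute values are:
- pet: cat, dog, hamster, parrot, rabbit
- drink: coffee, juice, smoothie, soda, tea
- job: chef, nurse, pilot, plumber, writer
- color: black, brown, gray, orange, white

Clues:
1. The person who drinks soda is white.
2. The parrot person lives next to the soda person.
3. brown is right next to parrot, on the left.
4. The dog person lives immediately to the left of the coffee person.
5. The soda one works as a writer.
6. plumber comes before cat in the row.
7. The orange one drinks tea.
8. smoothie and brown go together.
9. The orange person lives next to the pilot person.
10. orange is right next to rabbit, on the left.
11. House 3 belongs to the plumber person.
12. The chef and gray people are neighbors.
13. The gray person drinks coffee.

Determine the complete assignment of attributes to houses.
Solution:

House | Pet | Drink | Job | Color
---------------------------------
  1   | dog | tea | chef | orange
  2   | rabbit | coffee | pilot | gray
  3   | hamster | smoothie | plumber | brown
  4   | parrot | juice | nurse | black
  5   | cat | soda | writer | white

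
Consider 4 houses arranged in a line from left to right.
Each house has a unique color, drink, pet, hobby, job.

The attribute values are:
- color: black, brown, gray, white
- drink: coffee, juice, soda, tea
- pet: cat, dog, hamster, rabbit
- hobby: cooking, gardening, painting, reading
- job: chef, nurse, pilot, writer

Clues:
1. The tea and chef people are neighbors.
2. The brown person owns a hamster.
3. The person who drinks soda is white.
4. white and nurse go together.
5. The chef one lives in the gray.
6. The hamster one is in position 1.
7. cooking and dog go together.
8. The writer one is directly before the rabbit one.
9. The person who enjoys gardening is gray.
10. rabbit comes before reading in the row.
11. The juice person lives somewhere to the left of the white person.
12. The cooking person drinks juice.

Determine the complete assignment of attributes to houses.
Solution:

House | Color | Drink | Pet | Hobby | Job
-----------------------------------------
  1   | brown | tea | hamster | painting | writer
  2   | gray | coffee | rabbit | gardening | chef
  3   | black | juice | dog | cooking | pilot
  4   | white | soda | cat | reading | nurse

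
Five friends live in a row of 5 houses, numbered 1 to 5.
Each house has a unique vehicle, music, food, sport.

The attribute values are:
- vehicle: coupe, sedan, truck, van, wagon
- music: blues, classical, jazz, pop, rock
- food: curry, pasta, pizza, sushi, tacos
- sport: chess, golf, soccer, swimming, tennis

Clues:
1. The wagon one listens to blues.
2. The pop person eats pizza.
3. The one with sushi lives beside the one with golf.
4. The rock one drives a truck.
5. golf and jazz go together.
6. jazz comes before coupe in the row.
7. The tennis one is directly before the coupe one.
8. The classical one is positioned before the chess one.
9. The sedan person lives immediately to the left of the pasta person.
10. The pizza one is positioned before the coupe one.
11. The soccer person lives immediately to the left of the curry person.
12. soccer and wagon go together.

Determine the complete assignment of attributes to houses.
Solution:

House | Vehicle | Music | Food | Sport
--------------------------------------
  1   | wagon | blues | sushi | soccer
  2   | van | jazz | curry | golf
  3   | sedan | pop | pizza | tennis
  4   | coupe | classical | pasta | swimming
  5   | truck | rock | tacos | chess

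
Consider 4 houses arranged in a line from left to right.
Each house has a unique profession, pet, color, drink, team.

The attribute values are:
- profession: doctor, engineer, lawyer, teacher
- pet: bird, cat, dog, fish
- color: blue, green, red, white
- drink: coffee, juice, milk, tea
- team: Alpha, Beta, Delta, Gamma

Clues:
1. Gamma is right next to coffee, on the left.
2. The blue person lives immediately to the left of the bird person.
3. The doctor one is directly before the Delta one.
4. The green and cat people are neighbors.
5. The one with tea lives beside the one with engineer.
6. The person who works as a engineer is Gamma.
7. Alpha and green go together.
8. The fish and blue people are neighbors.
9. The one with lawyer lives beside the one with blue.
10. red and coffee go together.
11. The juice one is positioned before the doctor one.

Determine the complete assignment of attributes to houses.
Solution:

House | Profession | Pet | Color | Drink | Team
-----------------------------------------------
  1   | lawyer | fish | green | tea | Alpha
  2   | engineer | cat | blue | juice | Gamma
  3   | doctor | bird | red | coffee | Beta
  4   | teacher | dog | white | milk | Delta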